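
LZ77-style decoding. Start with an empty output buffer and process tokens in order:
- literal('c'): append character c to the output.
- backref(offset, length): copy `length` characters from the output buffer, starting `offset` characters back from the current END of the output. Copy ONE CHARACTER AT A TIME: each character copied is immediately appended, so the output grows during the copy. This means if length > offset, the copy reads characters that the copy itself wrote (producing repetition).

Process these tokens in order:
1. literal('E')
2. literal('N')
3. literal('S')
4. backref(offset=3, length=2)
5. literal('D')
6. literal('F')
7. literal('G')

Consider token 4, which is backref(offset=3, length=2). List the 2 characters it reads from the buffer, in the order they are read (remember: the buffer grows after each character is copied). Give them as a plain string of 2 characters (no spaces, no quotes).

Answer: EN

Derivation:
Token 1: literal('E'). Output: "E"
Token 2: literal('N'). Output: "EN"
Token 3: literal('S'). Output: "ENS"
Token 4: backref(off=3, len=2). Buffer before: "ENS" (len 3)
  byte 1: read out[0]='E', append. Buffer now: "ENSE"
  byte 2: read out[1]='N', append. Buffer now: "ENSEN"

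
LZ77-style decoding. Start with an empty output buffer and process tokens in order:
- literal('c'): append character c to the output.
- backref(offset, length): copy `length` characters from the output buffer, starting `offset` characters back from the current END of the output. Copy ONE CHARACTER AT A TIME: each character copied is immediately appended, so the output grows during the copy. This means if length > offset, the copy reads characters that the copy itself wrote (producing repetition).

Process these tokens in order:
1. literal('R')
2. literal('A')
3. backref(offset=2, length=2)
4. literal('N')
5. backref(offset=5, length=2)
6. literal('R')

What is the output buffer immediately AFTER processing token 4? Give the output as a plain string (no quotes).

Answer: RARAN

Derivation:
Token 1: literal('R'). Output: "R"
Token 2: literal('A'). Output: "RA"
Token 3: backref(off=2, len=2). Copied 'RA' from pos 0. Output: "RARA"
Token 4: literal('N'). Output: "RARAN"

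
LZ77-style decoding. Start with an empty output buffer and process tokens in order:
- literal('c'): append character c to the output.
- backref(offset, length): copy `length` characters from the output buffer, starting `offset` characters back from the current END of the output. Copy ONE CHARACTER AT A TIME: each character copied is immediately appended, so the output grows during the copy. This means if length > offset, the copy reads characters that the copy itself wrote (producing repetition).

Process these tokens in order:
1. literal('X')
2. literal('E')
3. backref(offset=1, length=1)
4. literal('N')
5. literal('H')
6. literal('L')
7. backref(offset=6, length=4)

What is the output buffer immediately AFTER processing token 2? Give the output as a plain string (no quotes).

Token 1: literal('X'). Output: "X"
Token 2: literal('E'). Output: "XE"

Answer: XE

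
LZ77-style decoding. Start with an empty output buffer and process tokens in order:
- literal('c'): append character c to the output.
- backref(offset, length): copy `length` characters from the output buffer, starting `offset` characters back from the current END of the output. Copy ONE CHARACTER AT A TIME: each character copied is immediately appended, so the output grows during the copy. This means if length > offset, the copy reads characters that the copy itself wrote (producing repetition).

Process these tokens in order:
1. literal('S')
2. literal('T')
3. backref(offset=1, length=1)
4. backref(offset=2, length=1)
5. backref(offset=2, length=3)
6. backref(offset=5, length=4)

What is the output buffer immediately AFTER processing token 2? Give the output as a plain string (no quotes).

Answer: ST

Derivation:
Token 1: literal('S'). Output: "S"
Token 2: literal('T'). Output: "ST"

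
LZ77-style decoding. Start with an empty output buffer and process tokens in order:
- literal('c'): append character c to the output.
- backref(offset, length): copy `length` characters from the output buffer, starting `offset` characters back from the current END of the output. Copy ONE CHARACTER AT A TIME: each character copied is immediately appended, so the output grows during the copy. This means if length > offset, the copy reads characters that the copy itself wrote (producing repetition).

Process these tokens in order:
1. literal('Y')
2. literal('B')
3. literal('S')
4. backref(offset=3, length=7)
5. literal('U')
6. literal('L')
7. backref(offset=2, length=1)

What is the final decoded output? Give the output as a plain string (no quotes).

Answer: YBSYBSYBSYULU

Derivation:
Token 1: literal('Y'). Output: "Y"
Token 2: literal('B'). Output: "YB"
Token 3: literal('S'). Output: "YBS"
Token 4: backref(off=3, len=7) (overlapping!). Copied 'YBSYBSY' from pos 0. Output: "YBSYBSYBSY"
Token 5: literal('U'). Output: "YBSYBSYBSYU"
Token 6: literal('L'). Output: "YBSYBSYBSYUL"
Token 7: backref(off=2, len=1). Copied 'U' from pos 10. Output: "YBSYBSYBSYULU"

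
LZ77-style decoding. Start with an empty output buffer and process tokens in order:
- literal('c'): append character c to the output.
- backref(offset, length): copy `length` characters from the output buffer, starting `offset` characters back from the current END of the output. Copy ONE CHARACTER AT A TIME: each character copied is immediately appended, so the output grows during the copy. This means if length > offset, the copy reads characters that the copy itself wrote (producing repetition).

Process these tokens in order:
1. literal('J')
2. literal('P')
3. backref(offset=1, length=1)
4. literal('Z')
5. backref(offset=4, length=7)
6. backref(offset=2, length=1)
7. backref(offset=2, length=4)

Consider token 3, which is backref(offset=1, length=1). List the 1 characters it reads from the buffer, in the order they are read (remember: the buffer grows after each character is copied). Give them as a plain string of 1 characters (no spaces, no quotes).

Answer: P

Derivation:
Token 1: literal('J'). Output: "J"
Token 2: literal('P'). Output: "JP"
Token 3: backref(off=1, len=1). Buffer before: "JP" (len 2)
  byte 1: read out[1]='P', append. Buffer now: "JPP"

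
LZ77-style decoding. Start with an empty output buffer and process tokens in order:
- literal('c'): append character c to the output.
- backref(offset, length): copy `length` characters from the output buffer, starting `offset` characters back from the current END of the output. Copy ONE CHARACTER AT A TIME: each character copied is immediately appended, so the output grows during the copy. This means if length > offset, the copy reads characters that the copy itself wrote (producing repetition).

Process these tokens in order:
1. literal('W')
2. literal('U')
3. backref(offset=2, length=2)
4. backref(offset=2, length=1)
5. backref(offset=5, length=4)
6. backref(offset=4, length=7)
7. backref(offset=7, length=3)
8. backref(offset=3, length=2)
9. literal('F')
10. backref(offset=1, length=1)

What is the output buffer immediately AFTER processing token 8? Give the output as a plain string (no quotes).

Token 1: literal('W'). Output: "W"
Token 2: literal('U'). Output: "WU"
Token 3: backref(off=2, len=2). Copied 'WU' from pos 0. Output: "WUWU"
Token 4: backref(off=2, len=1). Copied 'W' from pos 2. Output: "WUWUW"
Token 5: backref(off=5, len=4). Copied 'WUWU' from pos 0. Output: "WUWUWWUWU"
Token 6: backref(off=4, len=7) (overlapping!). Copied 'WUWUWUW' from pos 5. Output: "WUWUWWUWUWUWUWUW"
Token 7: backref(off=7, len=3). Copied 'WUW' from pos 9. Output: "WUWUWWUWUWUWUWUWWUW"
Token 8: backref(off=3, len=2). Copied 'WU' from pos 16. Output: "WUWUWWUWUWUWUWUWWUWWU"

Answer: WUWUWWUWUWUWUWUWWUWWU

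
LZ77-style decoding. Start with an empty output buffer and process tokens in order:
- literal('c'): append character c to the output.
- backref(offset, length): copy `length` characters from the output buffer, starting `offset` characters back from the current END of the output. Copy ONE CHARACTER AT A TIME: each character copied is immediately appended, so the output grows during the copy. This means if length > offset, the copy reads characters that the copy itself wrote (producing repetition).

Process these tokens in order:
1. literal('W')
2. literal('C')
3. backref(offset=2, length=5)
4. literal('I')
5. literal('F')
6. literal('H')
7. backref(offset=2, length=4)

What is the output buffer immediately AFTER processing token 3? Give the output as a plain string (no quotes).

Answer: WCWCWCW

Derivation:
Token 1: literal('W'). Output: "W"
Token 2: literal('C'). Output: "WC"
Token 3: backref(off=2, len=5) (overlapping!). Copied 'WCWCW' from pos 0. Output: "WCWCWCW"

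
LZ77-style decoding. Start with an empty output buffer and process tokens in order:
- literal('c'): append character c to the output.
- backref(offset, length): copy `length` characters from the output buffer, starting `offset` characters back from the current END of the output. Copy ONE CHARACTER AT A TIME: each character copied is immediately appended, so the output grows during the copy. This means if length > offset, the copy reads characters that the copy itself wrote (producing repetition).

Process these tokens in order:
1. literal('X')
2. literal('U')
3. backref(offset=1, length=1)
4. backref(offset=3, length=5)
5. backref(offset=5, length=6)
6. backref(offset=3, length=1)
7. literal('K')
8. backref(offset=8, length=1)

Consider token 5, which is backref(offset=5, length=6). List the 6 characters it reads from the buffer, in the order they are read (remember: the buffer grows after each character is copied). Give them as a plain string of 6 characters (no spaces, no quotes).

Token 1: literal('X'). Output: "X"
Token 2: literal('U'). Output: "XU"
Token 3: backref(off=1, len=1). Copied 'U' from pos 1. Output: "XUU"
Token 4: backref(off=3, len=5) (overlapping!). Copied 'XUUXU' from pos 0. Output: "XUUXUUXU"
Token 5: backref(off=5, len=6). Buffer before: "XUUXUUXU" (len 8)
  byte 1: read out[3]='X', append. Buffer now: "XUUXUUXUX"
  byte 2: read out[4]='U', append. Buffer now: "XUUXUUXUXU"
  byte 3: read out[5]='U', append. Buffer now: "XUUXUUXUXUU"
  byte 4: read out[6]='X', append. Buffer now: "XUUXUUXUXUUX"
  byte 5: read out[7]='U', append. Buffer now: "XUUXUUXUXUUXU"
  byte 6: read out[8]='X', append. Buffer now: "XUUXUUXUXUUXUX"

Answer: XUUXUX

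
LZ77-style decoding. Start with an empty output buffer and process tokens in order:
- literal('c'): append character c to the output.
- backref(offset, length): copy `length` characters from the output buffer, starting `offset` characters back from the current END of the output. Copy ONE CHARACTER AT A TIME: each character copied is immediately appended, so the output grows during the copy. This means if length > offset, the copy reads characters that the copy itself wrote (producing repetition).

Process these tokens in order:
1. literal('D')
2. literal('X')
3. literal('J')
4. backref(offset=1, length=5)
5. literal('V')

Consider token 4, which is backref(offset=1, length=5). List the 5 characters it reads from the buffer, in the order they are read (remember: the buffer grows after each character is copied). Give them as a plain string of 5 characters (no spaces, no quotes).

Token 1: literal('D'). Output: "D"
Token 2: literal('X'). Output: "DX"
Token 3: literal('J'). Output: "DXJ"
Token 4: backref(off=1, len=5). Buffer before: "DXJ" (len 3)
  byte 1: read out[2]='J', append. Buffer now: "DXJJ"
  byte 2: read out[3]='J', append. Buffer now: "DXJJJ"
  byte 3: read out[4]='J', append. Buffer now: "DXJJJJ"
  byte 4: read out[5]='J', append. Buffer now: "DXJJJJJ"
  byte 5: read out[6]='J', append. Buffer now: "DXJJJJJJ"

Answer: JJJJJ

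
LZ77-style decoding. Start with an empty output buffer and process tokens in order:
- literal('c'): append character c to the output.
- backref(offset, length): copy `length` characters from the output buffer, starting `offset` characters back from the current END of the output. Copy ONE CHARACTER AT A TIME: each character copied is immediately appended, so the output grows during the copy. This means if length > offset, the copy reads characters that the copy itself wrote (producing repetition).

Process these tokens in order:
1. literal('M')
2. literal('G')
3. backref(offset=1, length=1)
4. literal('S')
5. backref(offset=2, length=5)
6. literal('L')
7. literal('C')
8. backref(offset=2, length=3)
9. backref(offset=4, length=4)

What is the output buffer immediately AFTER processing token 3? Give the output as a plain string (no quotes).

Token 1: literal('M'). Output: "M"
Token 2: literal('G'). Output: "MG"
Token 3: backref(off=1, len=1). Copied 'G' from pos 1. Output: "MGG"

Answer: MGG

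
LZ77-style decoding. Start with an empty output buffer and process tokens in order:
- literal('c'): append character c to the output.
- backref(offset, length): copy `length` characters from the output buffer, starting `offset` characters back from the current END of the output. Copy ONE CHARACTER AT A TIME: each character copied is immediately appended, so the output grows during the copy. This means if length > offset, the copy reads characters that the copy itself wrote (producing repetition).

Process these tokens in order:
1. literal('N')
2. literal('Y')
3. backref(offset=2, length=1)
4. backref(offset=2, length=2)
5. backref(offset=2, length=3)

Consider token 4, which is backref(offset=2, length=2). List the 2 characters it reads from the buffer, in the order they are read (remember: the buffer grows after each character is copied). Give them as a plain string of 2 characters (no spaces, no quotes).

Token 1: literal('N'). Output: "N"
Token 2: literal('Y'). Output: "NY"
Token 3: backref(off=2, len=1). Copied 'N' from pos 0. Output: "NYN"
Token 4: backref(off=2, len=2). Buffer before: "NYN" (len 3)
  byte 1: read out[1]='Y', append. Buffer now: "NYNY"
  byte 2: read out[2]='N', append. Buffer now: "NYNYN"

Answer: YN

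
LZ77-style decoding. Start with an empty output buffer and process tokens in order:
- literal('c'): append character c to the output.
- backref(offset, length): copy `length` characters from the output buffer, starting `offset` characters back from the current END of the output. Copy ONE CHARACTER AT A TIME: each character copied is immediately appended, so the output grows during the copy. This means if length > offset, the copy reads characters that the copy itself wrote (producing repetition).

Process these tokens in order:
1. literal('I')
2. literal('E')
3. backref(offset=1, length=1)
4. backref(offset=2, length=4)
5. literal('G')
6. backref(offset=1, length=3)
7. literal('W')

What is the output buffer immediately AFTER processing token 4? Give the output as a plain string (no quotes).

Answer: IEEEEEE

Derivation:
Token 1: literal('I'). Output: "I"
Token 2: literal('E'). Output: "IE"
Token 3: backref(off=1, len=1). Copied 'E' from pos 1. Output: "IEE"
Token 4: backref(off=2, len=4) (overlapping!). Copied 'EEEE' from pos 1. Output: "IEEEEEE"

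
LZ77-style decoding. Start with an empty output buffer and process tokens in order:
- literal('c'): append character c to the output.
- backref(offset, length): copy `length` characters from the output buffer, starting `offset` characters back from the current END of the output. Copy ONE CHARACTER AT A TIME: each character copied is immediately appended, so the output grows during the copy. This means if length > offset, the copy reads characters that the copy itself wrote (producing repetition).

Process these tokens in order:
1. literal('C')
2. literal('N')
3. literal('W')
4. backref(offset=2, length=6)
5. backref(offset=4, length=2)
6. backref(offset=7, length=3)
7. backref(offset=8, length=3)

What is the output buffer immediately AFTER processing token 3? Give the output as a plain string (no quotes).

Token 1: literal('C'). Output: "C"
Token 2: literal('N'). Output: "CN"
Token 3: literal('W'). Output: "CNW"

Answer: CNW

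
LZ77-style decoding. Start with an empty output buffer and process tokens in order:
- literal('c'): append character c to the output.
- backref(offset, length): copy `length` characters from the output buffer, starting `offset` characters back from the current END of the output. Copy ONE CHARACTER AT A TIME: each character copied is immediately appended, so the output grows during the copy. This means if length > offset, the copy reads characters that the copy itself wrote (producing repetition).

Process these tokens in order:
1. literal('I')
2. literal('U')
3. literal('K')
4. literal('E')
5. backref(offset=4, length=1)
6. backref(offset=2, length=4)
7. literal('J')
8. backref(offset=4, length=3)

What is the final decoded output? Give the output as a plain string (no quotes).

Token 1: literal('I'). Output: "I"
Token 2: literal('U'). Output: "IU"
Token 3: literal('K'). Output: "IUK"
Token 4: literal('E'). Output: "IUKE"
Token 5: backref(off=4, len=1). Copied 'I' from pos 0. Output: "IUKEI"
Token 6: backref(off=2, len=4) (overlapping!). Copied 'EIEI' from pos 3. Output: "IUKEIEIEI"
Token 7: literal('J'). Output: "IUKEIEIEIJ"
Token 8: backref(off=4, len=3). Copied 'IEI' from pos 6. Output: "IUKEIEIEIJIEI"

Answer: IUKEIEIEIJIEI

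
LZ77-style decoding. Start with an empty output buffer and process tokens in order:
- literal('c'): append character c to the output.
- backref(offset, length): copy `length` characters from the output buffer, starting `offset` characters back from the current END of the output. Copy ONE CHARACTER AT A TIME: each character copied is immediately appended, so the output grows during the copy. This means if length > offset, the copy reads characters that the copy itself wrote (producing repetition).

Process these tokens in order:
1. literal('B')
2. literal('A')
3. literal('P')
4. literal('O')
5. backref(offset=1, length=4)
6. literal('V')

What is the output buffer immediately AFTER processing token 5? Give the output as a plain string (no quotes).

Token 1: literal('B'). Output: "B"
Token 2: literal('A'). Output: "BA"
Token 3: literal('P'). Output: "BAP"
Token 4: literal('O'). Output: "BAPO"
Token 5: backref(off=1, len=4) (overlapping!). Copied 'OOOO' from pos 3. Output: "BAPOOOOO"

Answer: BAPOOOOO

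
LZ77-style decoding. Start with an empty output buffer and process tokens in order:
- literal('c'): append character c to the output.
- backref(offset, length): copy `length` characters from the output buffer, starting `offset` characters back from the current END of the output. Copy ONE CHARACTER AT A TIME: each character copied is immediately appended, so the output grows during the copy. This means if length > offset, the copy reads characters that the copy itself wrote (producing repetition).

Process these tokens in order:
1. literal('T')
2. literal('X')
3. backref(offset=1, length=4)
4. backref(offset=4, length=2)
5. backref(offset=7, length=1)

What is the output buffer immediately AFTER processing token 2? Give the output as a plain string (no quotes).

Token 1: literal('T'). Output: "T"
Token 2: literal('X'). Output: "TX"

Answer: TX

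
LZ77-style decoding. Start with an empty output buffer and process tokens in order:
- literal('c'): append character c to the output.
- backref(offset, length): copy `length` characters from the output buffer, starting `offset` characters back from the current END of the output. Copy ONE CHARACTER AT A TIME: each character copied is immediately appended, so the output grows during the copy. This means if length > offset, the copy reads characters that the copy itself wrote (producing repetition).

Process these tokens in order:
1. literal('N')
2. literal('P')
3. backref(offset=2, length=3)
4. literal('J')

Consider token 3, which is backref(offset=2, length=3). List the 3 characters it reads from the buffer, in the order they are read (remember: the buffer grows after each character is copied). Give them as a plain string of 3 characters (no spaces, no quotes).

Answer: NPN

Derivation:
Token 1: literal('N'). Output: "N"
Token 2: literal('P'). Output: "NP"
Token 3: backref(off=2, len=3). Buffer before: "NP" (len 2)
  byte 1: read out[0]='N', append. Buffer now: "NPN"
  byte 2: read out[1]='P', append. Buffer now: "NPNP"
  byte 3: read out[2]='N', append. Buffer now: "NPNPN"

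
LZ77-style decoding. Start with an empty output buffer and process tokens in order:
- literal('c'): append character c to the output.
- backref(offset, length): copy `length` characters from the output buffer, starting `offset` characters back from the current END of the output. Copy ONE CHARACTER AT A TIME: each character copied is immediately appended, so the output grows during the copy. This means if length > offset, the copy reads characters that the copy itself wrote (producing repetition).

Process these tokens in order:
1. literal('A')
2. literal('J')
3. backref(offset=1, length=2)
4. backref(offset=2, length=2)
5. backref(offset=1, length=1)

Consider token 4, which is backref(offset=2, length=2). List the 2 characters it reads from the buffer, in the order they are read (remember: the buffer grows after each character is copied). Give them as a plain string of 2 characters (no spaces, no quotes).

Answer: JJ

Derivation:
Token 1: literal('A'). Output: "A"
Token 2: literal('J'). Output: "AJ"
Token 3: backref(off=1, len=2) (overlapping!). Copied 'JJ' from pos 1. Output: "AJJJ"
Token 4: backref(off=2, len=2). Buffer before: "AJJJ" (len 4)
  byte 1: read out[2]='J', append. Buffer now: "AJJJJ"
  byte 2: read out[3]='J', append. Buffer now: "AJJJJJ"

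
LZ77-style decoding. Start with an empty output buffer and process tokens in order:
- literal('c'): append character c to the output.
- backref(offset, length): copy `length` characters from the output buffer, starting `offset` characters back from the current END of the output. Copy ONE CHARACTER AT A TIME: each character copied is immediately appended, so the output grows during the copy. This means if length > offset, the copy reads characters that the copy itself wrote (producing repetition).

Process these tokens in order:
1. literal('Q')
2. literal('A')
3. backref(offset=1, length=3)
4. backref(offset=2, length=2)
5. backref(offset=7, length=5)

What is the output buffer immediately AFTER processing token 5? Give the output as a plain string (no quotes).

Answer: QAAAAAAQAAAA

Derivation:
Token 1: literal('Q'). Output: "Q"
Token 2: literal('A'). Output: "QA"
Token 3: backref(off=1, len=3) (overlapping!). Copied 'AAA' from pos 1. Output: "QAAAA"
Token 4: backref(off=2, len=2). Copied 'AA' from pos 3. Output: "QAAAAAA"
Token 5: backref(off=7, len=5). Copied 'QAAAA' from pos 0. Output: "QAAAAAAQAAAA"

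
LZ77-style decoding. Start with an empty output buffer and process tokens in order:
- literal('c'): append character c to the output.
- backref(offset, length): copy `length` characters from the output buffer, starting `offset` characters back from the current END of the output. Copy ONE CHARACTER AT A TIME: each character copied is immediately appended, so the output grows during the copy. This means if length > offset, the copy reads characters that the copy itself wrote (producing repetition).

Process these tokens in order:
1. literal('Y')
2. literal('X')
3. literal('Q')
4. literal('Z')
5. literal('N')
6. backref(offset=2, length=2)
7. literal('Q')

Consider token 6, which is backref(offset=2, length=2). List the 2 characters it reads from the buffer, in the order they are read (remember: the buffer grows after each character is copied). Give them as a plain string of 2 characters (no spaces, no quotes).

Answer: ZN

Derivation:
Token 1: literal('Y'). Output: "Y"
Token 2: literal('X'). Output: "YX"
Token 3: literal('Q'). Output: "YXQ"
Token 4: literal('Z'). Output: "YXQZ"
Token 5: literal('N'). Output: "YXQZN"
Token 6: backref(off=2, len=2). Buffer before: "YXQZN" (len 5)
  byte 1: read out[3]='Z', append. Buffer now: "YXQZNZ"
  byte 2: read out[4]='N', append. Buffer now: "YXQZNZN"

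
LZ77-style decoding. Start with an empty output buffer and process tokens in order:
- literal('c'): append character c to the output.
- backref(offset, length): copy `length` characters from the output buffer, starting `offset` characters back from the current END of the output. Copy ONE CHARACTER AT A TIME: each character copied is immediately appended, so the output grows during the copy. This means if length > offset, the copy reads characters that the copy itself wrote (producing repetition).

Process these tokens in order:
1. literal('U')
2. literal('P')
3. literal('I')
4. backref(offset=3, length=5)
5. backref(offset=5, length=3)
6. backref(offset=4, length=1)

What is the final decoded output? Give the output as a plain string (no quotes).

Answer: UPIUPIUPUPIP

Derivation:
Token 1: literal('U'). Output: "U"
Token 2: literal('P'). Output: "UP"
Token 3: literal('I'). Output: "UPI"
Token 4: backref(off=3, len=5) (overlapping!). Copied 'UPIUP' from pos 0. Output: "UPIUPIUP"
Token 5: backref(off=5, len=3). Copied 'UPI' from pos 3. Output: "UPIUPIUPUPI"
Token 6: backref(off=4, len=1). Copied 'P' from pos 7. Output: "UPIUPIUPUPIP"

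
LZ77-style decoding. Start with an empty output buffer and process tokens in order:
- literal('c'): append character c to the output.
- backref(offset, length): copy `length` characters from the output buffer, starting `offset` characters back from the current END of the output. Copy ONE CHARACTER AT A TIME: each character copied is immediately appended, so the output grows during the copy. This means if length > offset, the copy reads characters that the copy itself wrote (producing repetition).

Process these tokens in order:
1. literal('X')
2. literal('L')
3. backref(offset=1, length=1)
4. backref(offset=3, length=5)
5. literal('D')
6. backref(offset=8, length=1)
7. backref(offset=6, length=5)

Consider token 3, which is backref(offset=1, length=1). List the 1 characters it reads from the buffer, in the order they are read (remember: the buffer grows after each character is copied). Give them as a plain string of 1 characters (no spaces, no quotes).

Token 1: literal('X'). Output: "X"
Token 2: literal('L'). Output: "XL"
Token 3: backref(off=1, len=1). Buffer before: "XL" (len 2)
  byte 1: read out[1]='L', append. Buffer now: "XLL"

Answer: L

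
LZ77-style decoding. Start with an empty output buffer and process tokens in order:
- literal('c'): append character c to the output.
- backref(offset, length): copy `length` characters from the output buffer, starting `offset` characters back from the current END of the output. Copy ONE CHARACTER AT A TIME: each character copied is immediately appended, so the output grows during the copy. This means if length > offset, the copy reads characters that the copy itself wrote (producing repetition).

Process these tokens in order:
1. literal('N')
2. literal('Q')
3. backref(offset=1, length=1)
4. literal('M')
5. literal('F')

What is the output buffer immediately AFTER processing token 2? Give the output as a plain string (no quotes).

Token 1: literal('N'). Output: "N"
Token 2: literal('Q'). Output: "NQ"

Answer: NQ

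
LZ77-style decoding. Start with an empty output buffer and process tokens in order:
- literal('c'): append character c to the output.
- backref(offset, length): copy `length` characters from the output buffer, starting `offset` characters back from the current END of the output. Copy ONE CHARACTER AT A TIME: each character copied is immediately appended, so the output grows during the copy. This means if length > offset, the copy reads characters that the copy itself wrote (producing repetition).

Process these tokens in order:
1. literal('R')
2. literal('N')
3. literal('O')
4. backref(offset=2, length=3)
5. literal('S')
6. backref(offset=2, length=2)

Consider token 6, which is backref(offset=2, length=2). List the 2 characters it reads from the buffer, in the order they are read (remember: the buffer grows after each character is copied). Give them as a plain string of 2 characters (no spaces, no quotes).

Token 1: literal('R'). Output: "R"
Token 2: literal('N'). Output: "RN"
Token 3: literal('O'). Output: "RNO"
Token 4: backref(off=2, len=3) (overlapping!). Copied 'NON' from pos 1. Output: "RNONON"
Token 5: literal('S'). Output: "RNONONS"
Token 6: backref(off=2, len=2). Buffer before: "RNONONS" (len 7)
  byte 1: read out[5]='N', append. Buffer now: "RNONONSN"
  byte 2: read out[6]='S', append. Buffer now: "RNONONSNS"

Answer: NS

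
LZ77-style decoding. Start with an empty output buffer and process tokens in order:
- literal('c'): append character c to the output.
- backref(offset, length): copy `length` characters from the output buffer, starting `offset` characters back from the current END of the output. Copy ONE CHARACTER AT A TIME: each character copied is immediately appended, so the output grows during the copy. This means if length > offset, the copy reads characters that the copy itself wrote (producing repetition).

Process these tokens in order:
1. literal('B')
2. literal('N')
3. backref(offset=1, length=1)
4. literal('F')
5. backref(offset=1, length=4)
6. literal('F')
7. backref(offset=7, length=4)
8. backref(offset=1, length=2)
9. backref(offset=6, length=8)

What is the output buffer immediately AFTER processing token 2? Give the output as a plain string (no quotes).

Token 1: literal('B'). Output: "B"
Token 2: literal('N'). Output: "BN"

Answer: BN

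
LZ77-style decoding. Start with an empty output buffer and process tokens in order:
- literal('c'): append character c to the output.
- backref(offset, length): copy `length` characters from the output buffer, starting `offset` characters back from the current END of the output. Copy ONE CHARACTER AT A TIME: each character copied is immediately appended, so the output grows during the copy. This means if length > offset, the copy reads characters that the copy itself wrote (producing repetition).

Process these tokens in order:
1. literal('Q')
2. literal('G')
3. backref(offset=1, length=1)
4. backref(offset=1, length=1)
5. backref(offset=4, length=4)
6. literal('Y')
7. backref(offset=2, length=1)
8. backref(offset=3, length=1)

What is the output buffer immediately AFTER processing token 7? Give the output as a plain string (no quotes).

Token 1: literal('Q'). Output: "Q"
Token 2: literal('G'). Output: "QG"
Token 3: backref(off=1, len=1). Copied 'G' from pos 1. Output: "QGG"
Token 4: backref(off=1, len=1). Copied 'G' from pos 2. Output: "QGGG"
Token 5: backref(off=4, len=4). Copied 'QGGG' from pos 0. Output: "QGGGQGGG"
Token 6: literal('Y'). Output: "QGGGQGGGY"
Token 7: backref(off=2, len=1). Copied 'G' from pos 7. Output: "QGGGQGGGYG"

Answer: QGGGQGGGYG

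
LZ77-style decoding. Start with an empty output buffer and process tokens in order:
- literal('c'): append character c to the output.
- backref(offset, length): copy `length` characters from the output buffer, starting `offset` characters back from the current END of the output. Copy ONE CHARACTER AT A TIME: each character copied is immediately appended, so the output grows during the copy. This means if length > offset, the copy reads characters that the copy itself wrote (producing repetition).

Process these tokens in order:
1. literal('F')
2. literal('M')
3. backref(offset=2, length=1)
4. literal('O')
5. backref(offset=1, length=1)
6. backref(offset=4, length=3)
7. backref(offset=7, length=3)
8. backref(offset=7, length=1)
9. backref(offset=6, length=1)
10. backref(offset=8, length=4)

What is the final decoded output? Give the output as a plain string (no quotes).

Answer: FMFOOMFOMFOOFMFOM

Derivation:
Token 1: literal('F'). Output: "F"
Token 2: literal('M'). Output: "FM"
Token 3: backref(off=2, len=1). Copied 'F' from pos 0. Output: "FMF"
Token 4: literal('O'). Output: "FMFO"
Token 5: backref(off=1, len=1). Copied 'O' from pos 3. Output: "FMFOO"
Token 6: backref(off=4, len=3). Copied 'MFO' from pos 1. Output: "FMFOOMFO"
Token 7: backref(off=7, len=3). Copied 'MFO' from pos 1. Output: "FMFOOMFOMFO"
Token 8: backref(off=7, len=1). Copied 'O' from pos 4. Output: "FMFOOMFOMFOO"
Token 9: backref(off=6, len=1). Copied 'F' from pos 6. Output: "FMFOOMFOMFOOF"
Token 10: backref(off=8, len=4). Copied 'MFOM' from pos 5. Output: "FMFOOMFOMFOOFMFOM"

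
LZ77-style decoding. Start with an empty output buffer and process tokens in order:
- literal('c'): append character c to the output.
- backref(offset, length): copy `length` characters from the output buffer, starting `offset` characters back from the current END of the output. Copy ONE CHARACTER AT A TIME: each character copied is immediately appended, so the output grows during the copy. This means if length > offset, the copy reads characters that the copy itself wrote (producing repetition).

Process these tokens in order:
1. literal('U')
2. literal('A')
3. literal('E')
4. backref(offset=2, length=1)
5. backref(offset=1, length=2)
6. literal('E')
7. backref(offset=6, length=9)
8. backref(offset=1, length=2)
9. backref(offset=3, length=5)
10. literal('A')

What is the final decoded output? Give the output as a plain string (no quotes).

Answer: UAEAAAEAEAAAEAEAAAAAAAAA

Derivation:
Token 1: literal('U'). Output: "U"
Token 2: literal('A'). Output: "UA"
Token 3: literal('E'). Output: "UAE"
Token 4: backref(off=2, len=1). Copied 'A' from pos 1. Output: "UAEA"
Token 5: backref(off=1, len=2) (overlapping!). Copied 'AA' from pos 3. Output: "UAEAAA"
Token 6: literal('E'). Output: "UAEAAAE"
Token 7: backref(off=6, len=9) (overlapping!). Copied 'AEAAAEAEA' from pos 1. Output: "UAEAAAEAEAAAEAEA"
Token 8: backref(off=1, len=2) (overlapping!). Copied 'AA' from pos 15. Output: "UAEAAAEAEAAAEAEAAA"
Token 9: backref(off=3, len=5) (overlapping!). Copied 'AAAAA' from pos 15. Output: "UAEAAAEAEAAAEAEAAAAAAAA"
Token 10: literal('A'). Output: "UAEAAAEAEAAAEAEAAAAAAAAA"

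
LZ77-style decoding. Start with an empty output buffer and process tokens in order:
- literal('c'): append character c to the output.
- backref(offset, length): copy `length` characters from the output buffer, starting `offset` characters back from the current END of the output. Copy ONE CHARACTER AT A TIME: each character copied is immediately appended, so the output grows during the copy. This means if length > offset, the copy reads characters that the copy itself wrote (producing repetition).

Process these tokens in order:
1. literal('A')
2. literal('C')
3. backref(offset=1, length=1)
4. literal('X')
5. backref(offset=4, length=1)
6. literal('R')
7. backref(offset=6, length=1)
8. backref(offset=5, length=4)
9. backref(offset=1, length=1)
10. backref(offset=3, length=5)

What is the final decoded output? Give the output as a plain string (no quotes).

Answer: ACCXARACXARRARRAR

Derivation:
Token 1: literal('A'). Output: "A"
Token 2: literal('C'). Output: "AC"
Token 3: backref(off=1, len=1). Copied 'C' from pos 1. Output: "ACC"
Token 4: literal('X'). Output: "ACCX"
Token 5: backref(off=4, len=1). Copied 'A' from pos 0. Output: "ACCXA"
Token 6: literal('R'). Output: "ACCXAR"
Token 7: backref(off=6, len=1). Copied 'A' from pos 0. Output: "ACCXARA"
Token 8: backref(off=5, len=4). Copied 'CXAR' from pos 2. Output: "ACCXARACXAR"
Token 9: backref(off=1, len=1). Copied 'R' from pos 10. Output: "ACCXARACXARR"
Token 10: backref(off=3, len=5) (overlapping!). Copied 'ARRAR' from pos 9. Output: "ACCXARACXARRARRAR"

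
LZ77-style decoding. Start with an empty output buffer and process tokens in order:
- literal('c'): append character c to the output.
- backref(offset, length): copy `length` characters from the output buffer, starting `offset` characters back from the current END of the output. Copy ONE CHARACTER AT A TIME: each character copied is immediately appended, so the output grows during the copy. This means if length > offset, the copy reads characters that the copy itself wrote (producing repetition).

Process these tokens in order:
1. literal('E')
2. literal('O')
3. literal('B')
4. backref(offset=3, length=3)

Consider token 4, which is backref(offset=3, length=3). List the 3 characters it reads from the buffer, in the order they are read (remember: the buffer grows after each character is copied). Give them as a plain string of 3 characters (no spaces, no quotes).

Answer: EOB

Derivation:
Token 1: literal('E'). Output: "E"
Token 2: literal('O'). Output: "EO"
Token 3: literal('B'). Output: "EOB"
Token 4: backref(off=3, len=3). Buffer before: "EOB" (len 3)
  byte 1: read out[0]='E', append. Buffer now: "EOBE"
  byte 2: read out[1]='O', append. Buffer now: "EOBEO"
  byte 3: read out[2]='B', append. Buffer now: "EOBEOB"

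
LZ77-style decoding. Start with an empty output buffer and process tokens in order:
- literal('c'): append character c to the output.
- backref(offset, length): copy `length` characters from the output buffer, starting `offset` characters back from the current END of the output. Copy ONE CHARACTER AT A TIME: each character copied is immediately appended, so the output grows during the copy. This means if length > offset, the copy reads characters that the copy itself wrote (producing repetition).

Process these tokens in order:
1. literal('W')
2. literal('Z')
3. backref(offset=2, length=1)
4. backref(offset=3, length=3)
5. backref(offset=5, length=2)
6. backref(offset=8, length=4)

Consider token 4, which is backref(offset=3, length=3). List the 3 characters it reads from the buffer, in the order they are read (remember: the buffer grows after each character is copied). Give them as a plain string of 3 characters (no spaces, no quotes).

Answer: WZW

Derivation:
Token 1: literal('W'). Output: "W"
Token 2: literal('Z'). Output: "WZ"
Token 3: backref(off=2, len=1). Copied 'W' from pos 0. Output: "WZW"
Token 4: backref(off=3, len=3). Buffer before: "WZW" (len 3)
  byte 1: read out[0]='W', append. Buffer now: "WZWW"
  byte 2: read out[1]='Z', append. Buffer now: "WZWWZ"
  byte 3: read out[2]='W', append. Buffer now: "WZWWZW"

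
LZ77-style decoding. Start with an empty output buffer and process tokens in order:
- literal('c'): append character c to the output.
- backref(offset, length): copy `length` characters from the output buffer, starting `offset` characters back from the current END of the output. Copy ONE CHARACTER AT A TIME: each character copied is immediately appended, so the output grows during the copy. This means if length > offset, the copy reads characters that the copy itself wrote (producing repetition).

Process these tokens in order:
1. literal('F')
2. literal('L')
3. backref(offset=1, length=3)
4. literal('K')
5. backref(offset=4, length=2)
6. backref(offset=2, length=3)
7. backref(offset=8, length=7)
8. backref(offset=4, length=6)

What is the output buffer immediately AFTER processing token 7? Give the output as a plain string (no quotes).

Answer: FLLLLKLLLLLLLKLLLL

Derivation:
Token 1: literal('F'). Output: "F"
Token 2: literal('L'). Output: "FL"
Token 3: backref(off=1, len=3) (overlapping!). Copied 'LLL' from pos 1. Output: "FLLLL"
Token 4: literal('K'). Output: "FLLLLK"
Token 5: backref(off=4, len=2). Copied 'LL' from pos 2. Output: "FLLLLKLL"
Token 6: backref(off=2, len=3) (overlapping!). Copied 'LLL' from pos 6. Output: "FLLLLKLLLLL"
Token 7: backref(off=8, len=7). Copied 'LLKLLLL' from pos 3. Output: "FLLLLKLLLLLLLKLLLL"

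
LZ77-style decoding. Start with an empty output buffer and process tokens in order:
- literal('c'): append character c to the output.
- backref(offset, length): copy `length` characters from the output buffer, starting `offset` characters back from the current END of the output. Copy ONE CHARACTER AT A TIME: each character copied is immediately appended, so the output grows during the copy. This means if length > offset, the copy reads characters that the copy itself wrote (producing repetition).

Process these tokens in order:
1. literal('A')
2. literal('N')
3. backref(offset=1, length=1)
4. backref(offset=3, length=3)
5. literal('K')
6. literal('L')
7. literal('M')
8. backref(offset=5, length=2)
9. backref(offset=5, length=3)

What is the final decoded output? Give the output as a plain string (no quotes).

Answer: ANNANNKLMNNKLM

Derivation:
Token 1: literal('A'). Output: "A"
Token 2: literal('N'). Output: "AN"
Token 3: backref(off=1, len=1). Copied 'N' from pos 1. Output: "ANN"
Token 4: backref(off=3, len=3). Copied 'ANN' from pos 0. Output: "ANNANN"
Token 5: literal('K'). Output: "ANNANNK"
Token 6: literal('L'). Output: "ANNANNKL"
Token 7: literal('M'). Output: "ANNANNKLM"
Token 8: backref(off=5, len=2). Copied 'NN' from pos 4. Output: "ANNANNKLMNN"
Token 9: backref(off=5, len=3). Copied 'KLM' from pos 6. Output: "ANNANNKLMNNKLM"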